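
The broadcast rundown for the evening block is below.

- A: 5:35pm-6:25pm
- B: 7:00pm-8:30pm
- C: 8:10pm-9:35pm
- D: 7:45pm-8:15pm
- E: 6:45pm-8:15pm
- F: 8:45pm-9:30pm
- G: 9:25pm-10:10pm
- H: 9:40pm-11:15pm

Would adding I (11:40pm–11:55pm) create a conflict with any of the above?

No — it doesn't clash with anything

A: ends 6:25pm at or before I starts 11:40pm → clear.
E: ends 8:15pm at or before I starts 11:40pm → clear.
B: ends 8:30pm at or before I starts 11:40pm → clear.
D: ends 8:15pm at or before I starts 11:40pm → clear.
C: ends 9:35pm at or before I starts 11:40pm → clear.
F: ends 9:30pm at or before I starts 11:40pm → clear.
G: ends 10:10pm at or before I starts 11:40pm → clear.
H: ends 11:15pm at or before I starts 11:40pm → clear.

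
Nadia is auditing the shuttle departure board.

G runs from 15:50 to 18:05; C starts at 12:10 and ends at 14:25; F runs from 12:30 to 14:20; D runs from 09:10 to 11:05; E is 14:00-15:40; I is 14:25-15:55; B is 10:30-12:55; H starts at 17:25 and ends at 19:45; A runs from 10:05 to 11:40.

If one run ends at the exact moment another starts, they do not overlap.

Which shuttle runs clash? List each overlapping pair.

Sorted by start: D, A, B, C, F, E, I, G, H.
A starts before D ends → D and A overlap.
B starts before D ends → D and B overlap.
C starts after D ends — done with D.
B starts before A ends → A and B overlap.
C starts after A ends — done with A.
C starts before B ends → B and C overlap.
F starts before B ends → B and F overlap.
E starts after B ends — done with B.
F starts before C ends → C and F overlap.
E starts before C ends → C and E overlap.
I starts exactly when C ends (back-to-back, no overlap) — done with C.
E starts before F ends → F and E overlap.
I starts after F ends — done with F.
I starts before E ends → E and I overlap.
G starts after E ends — done with E.
G starts before I ends → I and G overlap.
H starts after I ends.
H starts before G ends → G and H overlap.

A & B, A & D, B & C, B & D, B & F, C & E, C & F, E & F, E & I, G & H, G & I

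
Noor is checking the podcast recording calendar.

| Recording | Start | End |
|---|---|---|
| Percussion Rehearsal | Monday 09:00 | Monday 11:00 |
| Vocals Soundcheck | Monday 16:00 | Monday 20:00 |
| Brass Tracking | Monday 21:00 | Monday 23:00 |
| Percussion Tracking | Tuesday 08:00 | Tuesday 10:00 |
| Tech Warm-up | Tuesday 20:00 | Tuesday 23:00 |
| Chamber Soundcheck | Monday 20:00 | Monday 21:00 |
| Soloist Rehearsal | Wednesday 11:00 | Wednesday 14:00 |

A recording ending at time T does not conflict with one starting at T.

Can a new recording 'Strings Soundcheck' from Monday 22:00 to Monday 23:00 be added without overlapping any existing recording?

No — it overlaps Brass Tracking

Percussion Rehearsal: ends Monday 11:00 at or before Strings Soundcheck starts Monday 22:00 → clear.
Vocals Soundcheck: ends Monday 20:00 at or before Strings Soundcheck starts Monday 22:00 → clear.
Chamber Soundcheck: ends Monday 21:00 at or before Strings Soundcheck starts Monday 22:00 → clear.
Brass Tracking: starts Monday 21:00 before Strings Soundcheck ends Monday 23:00, and ends Monday 23:00 after Strings Soundcheck starts Monday 22:00 → overlap.
Percussion Tracking: starts Tuesday 08:00 at or after Strings Soundcheck ends Monday 23:00 → clear.
Tech Warm-up: starts Tuesday 20:00 at or after Strings Soundcheck ends Monday 23:00 → clear.
Soloist Rehearsal: starts Wednesday 11:00 at or after Strings Soundcheck ends Monday 23:00 → clear.
Strings Soundcheck overlaps Brass Tracking.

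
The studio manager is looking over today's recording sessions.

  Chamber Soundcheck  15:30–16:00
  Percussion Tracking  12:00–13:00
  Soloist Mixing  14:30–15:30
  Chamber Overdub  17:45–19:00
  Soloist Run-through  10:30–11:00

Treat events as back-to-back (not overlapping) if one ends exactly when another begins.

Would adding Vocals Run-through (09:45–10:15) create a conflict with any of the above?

Soloist Run-through: starts 10:30 at or after Vocals Run-through ends 10:15 → clear.
Percussion Tracking: starts 12:00 at or after Vocals Run-through ends 10:15 → clear.
Soloist Mixing: starts 14:30 at or after Vocals Run-through ends 10:15 → clear.
Chamber Soundcheck: starts 15:30 at or after Vocals Run-through ends 10:15 → clear.
Chamber Overdub: starts 17:45 at or after Vocals Run-through ends 10:15 → clear.

No — it doesn't clash with anything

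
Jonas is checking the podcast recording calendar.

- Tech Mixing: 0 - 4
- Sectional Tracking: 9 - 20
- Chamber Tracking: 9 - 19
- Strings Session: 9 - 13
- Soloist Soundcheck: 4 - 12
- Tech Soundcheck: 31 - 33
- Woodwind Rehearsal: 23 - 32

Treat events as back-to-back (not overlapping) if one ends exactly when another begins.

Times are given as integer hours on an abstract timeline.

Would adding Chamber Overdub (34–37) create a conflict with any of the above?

Tech Mixing: ends 4 at or before Chamber Overdub starts 34 → clear.
Soloist Soundcheck: ends 12 at or before Chamber Overdub starts 34 → clear.
Sectional Tracking: ends 20 at or before Chamber Overdub starts 34 → clear.
Chamber Tracking: ends 19 at or before Chamber Overdub starts 34 → clear.
Strings Session: ends 13 at or before Chamber Overdub starts 34 → clear.
Woodwind Rehearsal: ends 32 at or before Chamber Overdub starts 34 → clear.
Tech Soundcheck: ends 33 at or before Chamber Overdub starts 34 → clear.

No — it doesn't clash with anything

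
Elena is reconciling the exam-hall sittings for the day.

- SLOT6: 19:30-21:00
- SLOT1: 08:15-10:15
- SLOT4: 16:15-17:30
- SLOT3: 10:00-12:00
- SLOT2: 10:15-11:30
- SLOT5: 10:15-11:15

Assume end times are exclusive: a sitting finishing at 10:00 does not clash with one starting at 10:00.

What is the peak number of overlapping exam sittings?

3

Walk through starts and ends in time order (an end at T is processed before a start at T):
08:15 start SLOT1 → 1
10:00 start SLOT3 → 2
10:15 end SLOT1 → 1
10:15 start SLOT2 → 2
10:15 start SLOT5 → 3
11:15 end SLOT5 → 2
11:30 end SLOT2 → 1
12:00 end SLOT3 → 0
16:15 start SLOT4 → 1
17:30 end SLOT4 → 0
19:30 start SLOT6 → 1
21:00 end SLOT6 → 0
Peak is 3, at 10:15 (SLOT2, SLOT3, SLOT5).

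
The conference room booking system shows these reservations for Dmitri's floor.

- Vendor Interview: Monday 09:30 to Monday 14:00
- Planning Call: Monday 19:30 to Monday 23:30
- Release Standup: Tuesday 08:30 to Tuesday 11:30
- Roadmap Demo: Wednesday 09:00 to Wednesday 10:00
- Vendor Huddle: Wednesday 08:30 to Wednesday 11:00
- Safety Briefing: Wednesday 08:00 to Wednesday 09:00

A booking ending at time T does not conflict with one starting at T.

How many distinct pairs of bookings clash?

Sorted by start: Vendor Interview, Planning Call, Release Standup, Safety Briefing, Vendor Huddle, Roadmap Demo.
Planning Call starts after Vendor Interview ends; Vendor Interview is clear from here.
Release Standup starts after Planning Call ends; Planning Call is clear from here.
Safety Briefing starts after Release Standup ends; Release Standup is clear from here.
Vendor Huddle starts before Safety Briefing ends → Safety Briefing and Vendor Huddle overlap.
Roadmap Demo starts exactly when Safety Briefing ends (back-to-back, no overlap).
Roadmap Demo starts before Vendor Huddle ends → Vendor Huddle and Roadmap Demo overlap.
Overlapping pairs: Roadmap Demo & Vendor Huddle, Safety Briefing & Vendor Huddle — 2 in total.

2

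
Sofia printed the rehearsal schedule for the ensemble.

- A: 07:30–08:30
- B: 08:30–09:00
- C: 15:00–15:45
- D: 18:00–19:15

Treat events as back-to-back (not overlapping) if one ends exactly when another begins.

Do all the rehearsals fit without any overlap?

Yes

Two intervals overlap when each starts before the other ends.
Sorted by start: A, B, C, D.
B starts exactly when A ends (back-to-back, no overlap) — done with A.
C starts after B ends — done with B.
D starts after C ends.
Every pair is clear; the schedule has no overlaps.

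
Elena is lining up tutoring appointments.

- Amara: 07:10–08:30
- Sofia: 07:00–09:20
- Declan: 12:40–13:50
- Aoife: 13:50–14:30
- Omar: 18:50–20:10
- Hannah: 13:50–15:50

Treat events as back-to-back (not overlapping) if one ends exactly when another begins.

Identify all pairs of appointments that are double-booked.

Sorted by start: Sofia, Amara, Declan, Aoife, Hannah, Omar.
Amara starts before Sofia ends → Sofia and Amara overlap.
Declan starts after Sofia ends; Sofia is clear from here.
Declan starts after Amara ends; Amara is clear from here.
Aoife starts exactly when Declan ends (back-to-back, no overlap); Declan is clear from here.
Hannah starts before Aoife ends → Aoife and Hannah overlap.
Omar starts after Aoife ends.
Omar starts after Hannah ends.

Amara & Sofia, Aoife & Hannah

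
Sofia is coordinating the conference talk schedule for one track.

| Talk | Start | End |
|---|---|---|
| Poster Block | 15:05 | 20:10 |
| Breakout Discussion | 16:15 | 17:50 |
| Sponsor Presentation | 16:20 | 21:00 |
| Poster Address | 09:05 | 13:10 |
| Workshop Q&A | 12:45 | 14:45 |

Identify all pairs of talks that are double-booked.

Two intervals overlap when each starts before the other ends.
Sorted by start: Poster Address, Workshop Q&A, Poster Block, Breakout Discussion, Sponsor Presentation.
Workshop Q&A starts before Poster Address ends → Poster Address and Workshop Q&A overlap.
Poster Block starts after Poster Address ends — done with Poster Address.
Poster Block starts after Workshop Q&A ends — done with Workshop Q&A.
Breakout Discussion starts before Poster Block ends → Poster Block and Breakout Discussion overlap.
Sponsor Presentation starts before Poster Block ends → Poster Block and Sponsor Presentation overlap.
Sponsor Presentation starts before Breakout Discussion ends → Breakout Discussion and Sponsor Presentation overlap.

Breakout Discussion & Poster Block, Breakout Discussion & Sponsor Presentation, Poster Address & Workshop Q&A, Poster Block & Sponsor Presentation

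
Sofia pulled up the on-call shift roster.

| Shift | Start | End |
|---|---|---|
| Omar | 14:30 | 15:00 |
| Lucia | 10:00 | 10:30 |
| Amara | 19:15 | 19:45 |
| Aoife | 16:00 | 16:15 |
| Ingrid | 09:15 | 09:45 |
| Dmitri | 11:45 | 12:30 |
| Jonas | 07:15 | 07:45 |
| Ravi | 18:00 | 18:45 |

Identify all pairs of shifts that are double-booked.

no overlapping pairs

Check each pair: they overlap iff neither finishes before the other starts.
Sorted by start: Jonas, Ingrid, Lucia, Dmitri, Omar, Aoife, Ravi, Amara.
Ingrid starts after Jonas ends, so nothing later overlaps Jonas either.
Lucia starts after Ingrid ends, so nothing later overlaps Ingrid either.
Dmitri starts after Lucia ends, so nothing later overlaps Lucia either.
Omar starts after Dmitri ends, so nothing later overlaps Dmitri either.
Aoife starts after Omar ends, so nothing later overlaps Omar either.
Ravi starts after Aoife ends, so nothing later overlaps Aoife either.
Amara starts after Ravi ends.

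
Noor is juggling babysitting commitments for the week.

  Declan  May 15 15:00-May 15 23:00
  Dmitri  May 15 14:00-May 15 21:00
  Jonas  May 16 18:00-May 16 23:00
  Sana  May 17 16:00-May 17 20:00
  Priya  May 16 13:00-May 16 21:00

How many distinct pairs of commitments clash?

2

Check each pair: they overlap iff neither finishes before the other starts.
Sorted by start: Dmitri, Declan, Priya, Jonas, Sana.
Declan starts before Dmitri ends → Dmitri and Declan overlap.
Priya starts after Dmitri ends; Dmitri is clear from here.
Priya starts after Declan ends; Declan is clear from here.
Jonas starts before Priya ends → Priya and Jonas overlap.
Sana starts after Priya ends.
Sana starts after Jonas ends.
Overlapping pairs: Declan & Dmitri, Jonas & Priya — 2 in total.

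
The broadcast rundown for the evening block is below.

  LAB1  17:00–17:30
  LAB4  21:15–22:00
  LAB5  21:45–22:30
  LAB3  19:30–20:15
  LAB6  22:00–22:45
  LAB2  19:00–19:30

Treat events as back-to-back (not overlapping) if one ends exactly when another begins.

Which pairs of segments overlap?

LAB4 & LAB5, LAB5 & LAB6

Two intervals overlap when each starts before the other ends.
Sorted by start: LAB1, LAB2, LAB3, LAB4, LAB5, LAB6.
LAB2 starts after LAB1 ends — done with LAB1.
LAB3 starts exactly when LAB2 ends (back-to-back, no overlap) — done with LAB2.
LAB4 starts after LAB3 ends — done with LAB3.
LAB5 starts before LAB4 ends → LAB4 and LAB5 overlap.
LAB6 starts exactly when LAB4 ends (back-to-back, no overlap).
LAB6 starts before LAB5 ends → LAB5 and LAB6 overlap.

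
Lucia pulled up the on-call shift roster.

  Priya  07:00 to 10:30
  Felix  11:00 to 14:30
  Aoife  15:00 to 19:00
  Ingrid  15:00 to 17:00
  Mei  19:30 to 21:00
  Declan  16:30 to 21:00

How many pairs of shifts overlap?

Sorted by start: Priya, Felix, Aoife, Ingrid, Declan, Mei.
Felix starts after Priya ends, so nothing later overlaps Priya either.
Aoife starts after Felix ends, so nothing later overlaps Felix either.
Ingrid starts before Aoife ends → Aoife and Ingrid overlap.
Declan starts before Aoife ends → Aoife and Declan overlap.
Mei starts after Aoife ends.
Declan starts before Ingrid ends → Ingrid and Declan overlap.
Mei starts after Ingrid ends.
Mei starts before Declan ends → Declan and Mei overlap.
Overlapping pairs: Aoife & Declan, Aoife & Ingrid, Declan & Ingrid, Declan & Mei — 4 in total.

4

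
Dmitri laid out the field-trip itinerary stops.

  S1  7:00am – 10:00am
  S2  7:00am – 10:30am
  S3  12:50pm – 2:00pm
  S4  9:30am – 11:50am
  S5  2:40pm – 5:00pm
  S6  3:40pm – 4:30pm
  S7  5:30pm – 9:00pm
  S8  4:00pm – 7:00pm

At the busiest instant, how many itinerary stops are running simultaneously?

3

Sort all start/end points and keep a running count:
7:00am start S1 → 1
7:00am start S2 → 2
9:30am start S4 → 3
10:00am end S1 → 2
10:30am end S2 → 1
11:50am end S4 → 0
12:50pm start S3 → 1
2:00pm end S3 → 0
2:40pm start S5 → 1
3:40pm start S6 → 2
4:00pm start S8 → 3
4:30pm end S6 → 2
5:00pm end S5 → 1
5:30pm start S7 → 2
7:00pm end S8 → 1
9:00pm end S7 → 0
Peak is 3, at 9:30am (S1, S2, S4).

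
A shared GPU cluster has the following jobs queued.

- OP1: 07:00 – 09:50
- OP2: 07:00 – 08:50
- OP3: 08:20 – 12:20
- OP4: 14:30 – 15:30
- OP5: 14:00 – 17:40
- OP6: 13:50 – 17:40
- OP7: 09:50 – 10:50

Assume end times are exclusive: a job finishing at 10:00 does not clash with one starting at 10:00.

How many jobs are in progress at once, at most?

3

Walk through starts and ends in time order (an end at T is processed before a start at T):
07:00 start OP1 → 1
07:00 start OP2 → 2
08:20 start OP3 → 3
08:50 end OP2 → 2
09:50 end OP1 → 1
09:50 start OP7 → 2
10:50 end OP7 → 1
12:20 end OP3 → 0
13:50 start OP6 → 1
14:00 start OP5 → 2
14:30 start OP4 → 3
15:30 end OP4 → 2
17:40 end OP5 → 1
17:40 end OP6 → 0
Peak is 3, at 08:20 (OP1, OP2, OP3).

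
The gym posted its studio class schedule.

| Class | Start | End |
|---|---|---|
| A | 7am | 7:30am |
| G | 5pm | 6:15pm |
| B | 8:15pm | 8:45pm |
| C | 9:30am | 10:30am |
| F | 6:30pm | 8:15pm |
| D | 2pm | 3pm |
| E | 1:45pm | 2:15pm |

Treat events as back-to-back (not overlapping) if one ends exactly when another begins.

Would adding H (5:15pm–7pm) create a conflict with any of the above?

Yes — it overlaps F, G

A: ends 7:30am at or before H starts 5:15pm → clear.
C: ends 10:30am at or before H starts 5:15pm → clear.
E: ends 2:15pm at or before H starts 5:15pm → clear.
D: ends 3pm at or before H starts 5:15pm → clear.
G: starts 5pm before H ends 7pm, and ends 6:15pm after H starts 5:15pm → overlap.
F: starts 6:30pm before H ends 7pm, and ends 8:15pm after H starts 5:15pm → overlap.
B: starts 8:15pm at or after H ends 7pm → clear.
H overlaps F, G.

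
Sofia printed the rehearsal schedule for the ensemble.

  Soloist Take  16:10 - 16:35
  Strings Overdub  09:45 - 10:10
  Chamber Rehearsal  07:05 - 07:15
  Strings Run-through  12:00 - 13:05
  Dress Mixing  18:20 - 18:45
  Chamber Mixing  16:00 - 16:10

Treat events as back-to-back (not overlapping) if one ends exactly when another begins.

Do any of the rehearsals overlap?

Sorted by start: Chamber Rehearsal, Strings Overdub, Strings Run-through, Chamber Mixing, Soloist Take, Dress Mixing.
Strings Overdub starts after Chamber Rehearsal ends — done with Chamber Rehearsal.
Strings Run-through starts after Strings Overdub ends — done with Strings Overdub.
Chamber Mixing starts after Strings Run-through ends — done with Strings Run-through.
Soloist Take starts exactly when Chamber Mixing ends (back-to-back, no overlap) — done with Chamber Mixing.
Dress Mixing starts after Soloist Take ends.
Every pair is clear; the schedule has no overlaps.

No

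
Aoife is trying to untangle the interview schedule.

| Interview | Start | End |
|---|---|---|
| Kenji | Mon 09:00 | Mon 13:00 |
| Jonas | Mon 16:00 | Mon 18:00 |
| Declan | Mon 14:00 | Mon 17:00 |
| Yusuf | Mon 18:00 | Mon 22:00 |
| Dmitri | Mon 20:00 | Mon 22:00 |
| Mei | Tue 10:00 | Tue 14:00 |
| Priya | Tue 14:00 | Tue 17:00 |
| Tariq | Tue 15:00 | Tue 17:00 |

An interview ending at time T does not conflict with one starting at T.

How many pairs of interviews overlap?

Sorted by start: Kenji, Declan, Jonas, Yusuf, Dmitri, Mei, Priya, Tariq.
Declan starts after Kenji ends; Kenji is clear from here.
Jonas starts before Declan ends → Declan and Jonas overlap.
Yusuf starts after Declan ends; Declan is clear from here.
Yusuf starts exactly when Jonas ends (back-to-back, no overlap); Jonas is clear from here.
Dmitri starts before Yusuf ends → Yusuf and Dmitri overlap.
Mei starts after Yusuf ends; Yusuf is clear from here.
Mei starts after Dmitri ends; Dmitri is clear from here.
Priya starts exactly when Mei ends (back-to-back, no overlap); Mei is clear from here.
Tariq starts before Priya ends → Priya and Tariq overlap.
Overlapping pairs: Declan & Jonas, Dmitri & Yusuf, Priya & Tariq — 3 in total.

3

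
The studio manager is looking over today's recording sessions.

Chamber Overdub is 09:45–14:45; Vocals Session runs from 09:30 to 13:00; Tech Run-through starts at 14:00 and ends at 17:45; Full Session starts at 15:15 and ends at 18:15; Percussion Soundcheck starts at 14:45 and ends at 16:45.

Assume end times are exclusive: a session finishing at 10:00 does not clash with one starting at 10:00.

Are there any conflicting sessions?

Yes

Sorted by start: Vocals Session, Chamber Overdub, Tech Run-through, Percussion Soundcheck, Full Session.
Chamber Overdub starts before Vocals Session ends → Vocals Session and Chamber Overdub overlap.
That's a conflict, so the schedule is not conflict-free.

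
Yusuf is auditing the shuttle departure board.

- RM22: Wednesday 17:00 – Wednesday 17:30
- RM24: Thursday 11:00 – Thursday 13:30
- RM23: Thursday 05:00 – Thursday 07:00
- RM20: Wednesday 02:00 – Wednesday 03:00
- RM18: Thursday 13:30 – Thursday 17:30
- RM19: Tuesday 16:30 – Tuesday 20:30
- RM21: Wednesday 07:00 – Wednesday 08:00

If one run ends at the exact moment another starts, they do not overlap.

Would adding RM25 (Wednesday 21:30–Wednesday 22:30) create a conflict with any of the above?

No — it doesn't clash with anything

RM19: ends Tuesday 20:30 at or before RM25 starts Wednesday 21:30 → clear.
RM20: ends Wednesday 03:00 at or before RM25 starts Wednesday 21:30 → clear.
RM21: ends Wednesday 08:00 at or before RM25 starts Wednesday 21:30 → clear.
RM22: ends Wednesday 17:30 at or before RM25 starts Wednesday 21:30 → clear.
RM23: starts Thursday 05:00 at or after RM25 ends Wednesday 22:30 → clear.
RM24: starts Thursday 11:00 at or after RM25 ends Wednesday 22:30 → clear.
RM18: starts Thursday 13:30 at or after RM25 ends Wednesday 22:30 → clear.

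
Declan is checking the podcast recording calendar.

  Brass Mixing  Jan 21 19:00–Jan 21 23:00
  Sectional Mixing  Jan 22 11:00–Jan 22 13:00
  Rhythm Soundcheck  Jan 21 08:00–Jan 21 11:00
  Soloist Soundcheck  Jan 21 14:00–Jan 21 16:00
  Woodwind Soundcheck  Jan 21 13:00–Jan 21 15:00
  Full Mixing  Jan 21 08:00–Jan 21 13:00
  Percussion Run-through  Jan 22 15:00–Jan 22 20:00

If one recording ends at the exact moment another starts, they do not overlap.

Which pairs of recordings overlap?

Check each pair: they overlap iff neither finishes before the other starts.
Sorted by start: Full Mixing, Rhythm Soundcheck, Woodwind Soundcheck, Soloist Soundcheck, Brass Mixing, Sectional Mixing, Percussion Run-through.
Rhythm Soundcheck starts before Full Mixing ends → Full Mixing and Rhythm Soundcheck overlap.
Woodwind Soundcheck starts exactly when Full Mixing ends (back-to-back, no overlap), so nothing later overlaps Full Mixing either.
Woodwind Soundcheck starts after Rhythm Soundcheck ends, so nothing later overlaps Rhythm Soundcheck either.
Soloist Soundcheck starts before Woodwind Soundcheck ends → Woodwind Soundcheck and Soloist Soundcheck overlap.
Brass Mixing starts after Woodwind Soundcheck ends, so nothing later overlaps Woodwind Soundcheck either.
Brass Mixing starts after Soloist Soundcheck ends, so nothing later overlaps Soloist Soundcheck either.
Sectional Mixing starts after Brass Mixing ends, so nothing later overlaps Brass Mixing either.
Percussion Run-through starts after Sectional Mixing ends.

Full Mixing & Rhythm Soundcheck, Soloist Soundcheck & Woodwind Soundcheck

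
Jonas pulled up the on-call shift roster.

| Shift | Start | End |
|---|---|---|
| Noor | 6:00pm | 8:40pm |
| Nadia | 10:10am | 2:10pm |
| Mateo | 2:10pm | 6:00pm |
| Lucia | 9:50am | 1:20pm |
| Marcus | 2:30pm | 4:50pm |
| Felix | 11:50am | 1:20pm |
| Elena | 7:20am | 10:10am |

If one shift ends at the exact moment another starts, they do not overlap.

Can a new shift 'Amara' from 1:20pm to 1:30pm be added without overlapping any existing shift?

Elena: ends 10:10am at or before Amara starts 1:20pm → clear.
Lucia: ends 1:20pm at or before Amara starts 1:20pm → clear.
Nadia: starts 10:10am before Amara ends 1:30pm, and ends 2:10pm after Amara starts 1:20pm → overlap.
Felix: ends 1:20pm at or before Amara starts 1:20pm → clear.
Mateo: starts 2:10pm at or after Amara ends 1:30pm → clear.
Marcus: starts 2:30pm at or after Amara ends 1:30pm → clear.
Noor: starts 6:00pm at or after Amara ends 1:30pm → clear.
Amara overlaps Nadia.

No — it overlaps Nadia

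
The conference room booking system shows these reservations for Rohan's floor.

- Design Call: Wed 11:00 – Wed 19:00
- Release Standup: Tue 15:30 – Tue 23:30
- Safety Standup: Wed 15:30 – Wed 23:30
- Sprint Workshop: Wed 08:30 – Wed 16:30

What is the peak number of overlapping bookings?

3

Sort all start/end points and keep a running count:
Tue 15:30 start Release Standup → 1
Tue 23:30 end Release Standup → 0
Wed 08:30 start Sprint Workshop → 1
Wed 11:00 start Design Call → 2
Wed 15:30 start Safety Standup → 3
Wed 16:30 end Sprint Workshop → 2
Wed 19:00 end Design Call → 1
Wed 23:30 end Safety Standup → 0
Peak is 3, at Wed 15:30 (Design Call, Safety Standup, Sprint Workshop).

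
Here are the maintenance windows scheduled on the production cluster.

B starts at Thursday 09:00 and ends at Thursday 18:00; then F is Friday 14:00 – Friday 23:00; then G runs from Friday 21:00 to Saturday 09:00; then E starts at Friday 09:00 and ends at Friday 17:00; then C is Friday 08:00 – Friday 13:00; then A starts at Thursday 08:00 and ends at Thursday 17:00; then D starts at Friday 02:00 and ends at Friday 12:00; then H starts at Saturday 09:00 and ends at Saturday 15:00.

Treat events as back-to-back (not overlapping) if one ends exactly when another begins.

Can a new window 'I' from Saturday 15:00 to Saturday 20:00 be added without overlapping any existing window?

Yes — the slot is free

A: ends Thursday 17:00 at or before I starts Saturday 15:00 → clear.
B: ends Thursday 18:00 at or before I starts Saturday 15:00 → clear.
D: ends Friday 12:00 at or before I starts Saturday 15:00 → clear.
C: ends Friday 13:00 at or before I starts Saturday 15:00 → clear.
E: ends Friday 17:00 at or before I starts Saturday 15:00 → clear.
F: ends Friday 23:00 at or before I starts Saturday 15:00 → clear.
G: ends Saturday 09:00 at or before I starts Saturday 15:00 → clear.
H: ends Saturday 15:00 at or before I starts Saturday 15:00 → clear.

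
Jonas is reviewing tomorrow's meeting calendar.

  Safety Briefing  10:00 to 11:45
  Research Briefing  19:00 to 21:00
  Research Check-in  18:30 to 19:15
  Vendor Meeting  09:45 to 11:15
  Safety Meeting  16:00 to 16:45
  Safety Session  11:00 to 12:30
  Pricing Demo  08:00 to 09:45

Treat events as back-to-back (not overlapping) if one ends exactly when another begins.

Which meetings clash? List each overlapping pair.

Sorted by start: Pricing Demo, Vendor Meeting, Safety Briefing, Safety Session, Safety Meeting, Research Check-in, Research Briefing.
Vendor Meeting starts exactly when Pricing Demo ends (back-to-back, no overlap), so nothing later overlaps Pricing Demo either.
Safety Briefing starts before Vendor Meeting ends → Vendor Meeting and Safety Briefing overlap.
Safety Session starts before Vendor Meeting ends → Vendor Meeting and Safety Session overlap.
Safety Meeting starts after Vendor Meeting ends, so nothing later overlaps Vendor Meeting either.
Safety Session starts before Safety Briefing ends → Safety Briefing and Safety Session overlap.
Safety Meeting starts after Safety Briefing ends, so nothing later overlaps Safety Briefing either.
Safety Meeting starts after Safety Session ends, so nothing later overlaps Safety Session either.
Research Check-in starts after Safety Meeting ends, so nothing later overlaps Safety Meeting either.
Research Briefing starts before Research Check-in ends → Research Check-in and Research Briefing overlap.

Research Briefing & Research Check-in, Safety Briefing & Safety Session, Safety Briefing & Vendor Meeting, Safety Session & Vendor Meeting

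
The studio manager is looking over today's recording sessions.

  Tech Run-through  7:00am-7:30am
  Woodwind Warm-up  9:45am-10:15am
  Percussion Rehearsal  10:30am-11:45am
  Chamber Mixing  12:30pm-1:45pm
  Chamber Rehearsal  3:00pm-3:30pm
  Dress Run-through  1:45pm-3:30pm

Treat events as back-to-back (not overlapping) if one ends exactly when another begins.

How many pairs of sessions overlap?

Sorted by start: Tech Run-through, Woodwind Warm-up, Percussion Rehearsal, Chamber Mixing, Dress Run-through, Chamber Rehearsal.
Woodwind Warm-up starts after Tech Run-through ends; Tech Run-through is clear from here.
Percussion Rehearsal starts after Woodwind Warm-up ends; Woodwind Warm-up is clear from here.
Chamber Mixing starts after Percussion Rehearsal ends; Percussion Rehearsal is clear from here.
Dress Run-through starts exactly when Chamber Mixing ends (back-to-back, no overlap); Chamber Mixing is clear from here.
Chamber Rehearsal starts before Dress Run-through ends → Dress Run-through and Chamber Rehearsal overlap.
Overlapping pairs: Chamber Rehearsal & Dress Run-through — 1 in total.

1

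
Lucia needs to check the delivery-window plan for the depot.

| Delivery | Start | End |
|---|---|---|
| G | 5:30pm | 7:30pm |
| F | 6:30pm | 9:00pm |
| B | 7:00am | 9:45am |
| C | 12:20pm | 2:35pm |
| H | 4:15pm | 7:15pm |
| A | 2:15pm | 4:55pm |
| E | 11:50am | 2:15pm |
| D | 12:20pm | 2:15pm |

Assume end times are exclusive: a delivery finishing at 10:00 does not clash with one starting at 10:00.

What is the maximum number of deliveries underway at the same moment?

3

Sweep the timeline, counting +1 at each start and −1 at each end (ends before starts at a tie):
7:00am start B → 1
9:45am end B → 0
11:50am start E → 1
12:20pm start C → 2
12:20pm start D → 3
2:15pm end D → 2
2:15pm end E → 1
2:15pm start A → 2
2:35pm end C → 1
4:15pm start H → 2
4:55pm end A → 1
5:30pm start G → 2
6:30pm start F → 3
7:15pm end H → 2
7:30pm end G → 1
9:00pm end F → 0
Peak is 3, at 12:20pm (C, D, E).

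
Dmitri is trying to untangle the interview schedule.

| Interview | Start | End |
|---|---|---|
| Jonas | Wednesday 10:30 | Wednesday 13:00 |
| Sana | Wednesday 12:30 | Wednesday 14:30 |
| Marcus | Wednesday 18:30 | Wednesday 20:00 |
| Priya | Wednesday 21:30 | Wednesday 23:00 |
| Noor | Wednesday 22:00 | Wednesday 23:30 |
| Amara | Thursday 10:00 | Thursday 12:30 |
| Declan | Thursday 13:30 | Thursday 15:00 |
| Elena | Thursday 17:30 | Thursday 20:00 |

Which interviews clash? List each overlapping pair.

Sorted by start: Jonas, Sana, Marcus, Priya, Noor, Amara, Declan, Elena.
Sana starts before Jonas ends → Jonas and Sana overlap.
Marcus starts after Jonas ends, so nothing later overlaps Jonas either.
Marcus starts after Sana ends, so nothing later overlaps Sana either.
Priya starts after Marcus ends, so nothing later overlaps Marcus either.
Noor starts before Priya ends → Priya and Noor overlap.
Amara starts after Priya ends, so nothing later overlaps Priya either.
Amara starts after Noor ends, so nothing later overlaps Noor either.
Declan starts after Amara ends, so nothing later overlaps Amara either.
Elena starts after Declan ends.

Jonas & Sana, Noor & Priya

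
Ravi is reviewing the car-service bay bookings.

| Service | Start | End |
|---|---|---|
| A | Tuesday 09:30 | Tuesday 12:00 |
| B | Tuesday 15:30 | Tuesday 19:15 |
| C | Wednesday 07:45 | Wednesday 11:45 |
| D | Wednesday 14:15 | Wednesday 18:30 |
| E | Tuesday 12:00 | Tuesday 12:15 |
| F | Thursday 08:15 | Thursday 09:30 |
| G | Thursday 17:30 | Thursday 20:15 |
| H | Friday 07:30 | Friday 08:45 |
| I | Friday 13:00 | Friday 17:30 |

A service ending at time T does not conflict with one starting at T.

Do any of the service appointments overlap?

Sorted by start: A, E, B, C, D, F, G, H, I.
E starts exactly when A ends (back-to-back, no overlap); A is clear from here.
B starts after E ends; E is clear from here.
C starts after B ends; B is clear from here.
D starts after C ends; C is clear from here.
F starts after D ends; D is clear from here.
G starts after F ends; F is clear from here.
H starts after G ends; G is clear from here.
I starts after H ends.
Every pair is clear; the schedule has no overlaps.

No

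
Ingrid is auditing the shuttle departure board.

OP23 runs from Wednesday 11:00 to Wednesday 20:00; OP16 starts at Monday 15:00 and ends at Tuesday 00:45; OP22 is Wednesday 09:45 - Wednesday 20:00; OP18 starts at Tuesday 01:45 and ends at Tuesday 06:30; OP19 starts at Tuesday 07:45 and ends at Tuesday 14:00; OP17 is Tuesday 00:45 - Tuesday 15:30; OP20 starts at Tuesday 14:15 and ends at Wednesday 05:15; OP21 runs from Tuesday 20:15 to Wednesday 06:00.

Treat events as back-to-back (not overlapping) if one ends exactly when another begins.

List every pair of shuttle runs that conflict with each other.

Sorted by start: OP16, OP17, OP18, OP19, OP20, OP21, OP22, OP23.
OP17 starts exactly when OP16 ends (back-to-back, no overlap), so OP16 has no further overlaps.
OP18 starts before OP17 ends → OP17 and OP18 overlap.
OP19 starts before OP17 ends → OP17 and OP19 overlap.
OP20 starts before OP17 ends → OP17 and OP20 overlap.
OP21 starts after OP17 ends, so OP17 has no further overlaps.
OP19 starts after OP18 ends, so OP18 has no further overlaps.
OP20 starts after OP19 ends, so OP19 has no further overlaps.
OP21 starts before OP20 ends → OP20 and OP21 overlap.
OP22 starts after OP20 ends, so OP20 has no further overlaps.
OP22 starts after OP21 ends, so OP21 has no further overlaps.
OP23 starts before OP22 ends → OP22 and OP23 overlap.

OP17 & OP18, OP17 & OP19, OP17 & OP20, OP20 & OP21, OP22 & OP23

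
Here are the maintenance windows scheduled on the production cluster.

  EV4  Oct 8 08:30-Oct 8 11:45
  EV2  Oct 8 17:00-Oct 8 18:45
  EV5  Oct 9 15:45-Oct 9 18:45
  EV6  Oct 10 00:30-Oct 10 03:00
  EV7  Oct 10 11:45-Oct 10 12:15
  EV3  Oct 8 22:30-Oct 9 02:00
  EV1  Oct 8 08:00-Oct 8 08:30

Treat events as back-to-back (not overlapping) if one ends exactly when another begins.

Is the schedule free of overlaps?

Sorted by start: EV1, EV4, EV2, EV3, EV5, EV6, EV7.
EV4 starts exactly when EV1 ends (back-to-back, no overlap), so nothing later overlaps EV1 either.
EV2 starts after EV4 ends, so nothing later overlaps EV4 either.
EV3 starts after EV2 ends, so nothing later overlaps EV2 either.
EV5 starts after EV3 ends, so nothing later overlaps EV3 either.
EV6 starts after EV5 ends, so nothing later overlaps EV5 either.
EV7 starts after EV6 ends.
Every pair is clear; the schedule has no overlaps.

Yes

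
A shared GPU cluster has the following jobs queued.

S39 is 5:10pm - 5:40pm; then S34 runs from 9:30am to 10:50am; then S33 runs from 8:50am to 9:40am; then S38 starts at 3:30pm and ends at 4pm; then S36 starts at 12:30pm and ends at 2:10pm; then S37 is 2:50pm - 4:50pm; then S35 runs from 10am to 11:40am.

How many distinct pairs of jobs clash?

3

Sorted by start: S33, S34, S35, S36, S37, S38, S39.
S34 starts before S33 ends → S33 and S34 overlap.
S35 starts after S33 ends — done with S33.
S35 starts before S34 ends → S34 and S35 overlap.
S36 starts after S34 ends — done with S34.
S36 starts after S35 ends — done with S35.
S37 starts after S36 ends — done with S36.
S38 starts before S37 ends → S37 and S38 overlap.
S39 starts after S37 ends.
S39 starts after S38 ends.
Overlapping pairs: S33 & S34, S34 & S35, S37 & S38 — 3 in total.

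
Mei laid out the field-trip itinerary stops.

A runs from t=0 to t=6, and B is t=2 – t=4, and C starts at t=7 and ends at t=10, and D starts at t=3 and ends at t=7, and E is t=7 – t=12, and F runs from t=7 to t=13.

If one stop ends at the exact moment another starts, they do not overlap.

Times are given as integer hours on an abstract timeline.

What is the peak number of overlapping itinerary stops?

3

Sweep the timeline, counting +1 at each start and −1 at each end (ends before starts at a tie):
t=0 start A → 1
t=2 start B → 2
t=3 start D → 3
t=4 end B → 2
t=6 end A → 1
t=7 end D → 0
t=7 start C → 1
t=7 start E → 2
t=7 start F → 3
t=10 end C → 2
t=12 end E → 1
t=13 end F → 0
Peak is 3, at t=3 (A, B, D).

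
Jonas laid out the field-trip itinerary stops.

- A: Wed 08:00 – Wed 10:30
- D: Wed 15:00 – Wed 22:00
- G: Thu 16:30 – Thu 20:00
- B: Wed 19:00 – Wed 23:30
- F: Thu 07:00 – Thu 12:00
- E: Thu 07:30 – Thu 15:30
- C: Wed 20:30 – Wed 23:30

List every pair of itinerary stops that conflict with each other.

Check each pair: they overlap iff neither finishes before the other starts.
Sorted by start: A, D, B, C, F, E, G.
D starts after A ends — done with A.
B starts before D ends → D and B overlap.
C starts before D ends → D and C overlap.
F starts after D ends — done with D.
C starts before B ends → B and C overlap.
F starts after B ends — done with B.
F starts after C ends — done with C.
E starts before F ends → F and E overlap.
G starts after F ends.
G starts after E ends.

B & C, B & D, C & D, E & F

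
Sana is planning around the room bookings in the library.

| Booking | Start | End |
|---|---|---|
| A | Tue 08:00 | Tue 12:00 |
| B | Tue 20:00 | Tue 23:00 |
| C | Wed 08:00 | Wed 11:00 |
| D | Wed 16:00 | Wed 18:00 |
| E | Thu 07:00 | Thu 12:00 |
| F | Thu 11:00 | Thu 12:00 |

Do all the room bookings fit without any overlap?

Sorted by start: A, B, C, D, E, F.
B starts after A ends; A is clear from here.
C starts after B ends; B is clear from here.
D starts after C ends; C is clear from here.
E starts after D ends; D is clear from here.
F starts before E ends → E and F overlap.
That's a conflict, so the schedule is not conflict-free.

No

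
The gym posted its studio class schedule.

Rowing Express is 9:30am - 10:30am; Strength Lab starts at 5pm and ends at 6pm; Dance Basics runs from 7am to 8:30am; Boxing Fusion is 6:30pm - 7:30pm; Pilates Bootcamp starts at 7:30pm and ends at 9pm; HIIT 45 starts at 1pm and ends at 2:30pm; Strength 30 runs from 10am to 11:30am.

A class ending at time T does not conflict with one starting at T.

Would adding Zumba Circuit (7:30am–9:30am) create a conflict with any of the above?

Yes — it overlaps Dance Basics

Dance Basics: starts 7am before Zumba Circuit ends 9:30am, and ends 8:30am after Zumba Circuit starts 7:30am → overlap.
Rowing Express: starts 9:30am at or after Zumba Circuit ends 9:30am → clear.
Strength 30: starts 10am at or after Zumba Circuit ends 9:30am → clear.
HIIT 45: starts 1pm at or after Zumba Circuit ends 9:30am → clear.
Strength Lab: starts 5pm at or after Zumba Circuit ends 9:30am → clear.
Boxing Fusion: starts 6:30pm at or after Zumba Circuit ends 9:30am → clear.
Pilates Bootcamp: starts 7:30pm at or after Zumba Circuit ends 9:30am → clear.
Zumba Circuit overlaps Dance Basics.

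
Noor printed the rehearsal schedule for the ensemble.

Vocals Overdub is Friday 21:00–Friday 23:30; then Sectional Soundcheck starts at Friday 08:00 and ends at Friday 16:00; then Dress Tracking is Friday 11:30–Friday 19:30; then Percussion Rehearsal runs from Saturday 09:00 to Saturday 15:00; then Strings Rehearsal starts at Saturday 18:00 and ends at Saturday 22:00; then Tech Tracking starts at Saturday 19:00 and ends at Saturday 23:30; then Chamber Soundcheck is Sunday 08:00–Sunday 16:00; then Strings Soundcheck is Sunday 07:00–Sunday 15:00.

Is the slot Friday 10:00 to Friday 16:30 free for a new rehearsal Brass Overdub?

Sectional Soundcheck: starts Friday 08:00 before Brass Overdub ends Friday 16:30, and ends Friday 16:00 after Brass Overdub starts Friday 10:00 → overlap.
Dress Tracking: starts Friday 11:30 before Brass Overdub ends Friday 16:30, and ends Friday 19:30 after Brass Overdub starts Friday 10:00 → overlap.
Vocals Overdub: starts Friday 21:00 at or after Brass Overdub ends Friday 16:30 → clear.
Percussion Rehearsal: starts Saturday 09:00 at or after Brass Overdub ends Friday 16:30 → clear.
Strings Rehearsal: starts Saturday 18:00 at or after Brass Overdub ends Friday 16:30 → clear.
Tech Tracking: starts Saturday 19:00 at or after Brass Overdub ends Friday 16:30 → clear.
Strings Soundcheck: starts Sunday 07:00 at or after Brass Overdub ends Friday 16:30 → clear.
Chamber Soundcheck: starts Sunday 08:00 at or after Brass Overdub ends Friday 16:30 → clear.
Brass Overdub overlaps Sectional Soundcheck, Dress Tracking.

No — it overlaps Dress Tracking, Sectional Soundcheck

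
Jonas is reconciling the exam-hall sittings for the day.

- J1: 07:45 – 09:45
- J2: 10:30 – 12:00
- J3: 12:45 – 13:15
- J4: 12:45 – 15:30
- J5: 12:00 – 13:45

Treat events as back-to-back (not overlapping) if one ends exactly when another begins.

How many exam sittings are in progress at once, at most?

3

Sweep the timeline, counting +1 at each start and −1 at each end (ends before starts at a tie):
07:45 start J1 → 1
09:45 end J1 → 0
10:30 start J2 → 1
12:00 end J2 → 0
12:00 start J5 → 1
12:45 start J3 → 2
12:45 start J4 → 3
13:15 end J3 → 2
13:45 end J5 → 1
15:30 end J4 → 0
Peak is 3, at 12:45 (J3, J4, J5).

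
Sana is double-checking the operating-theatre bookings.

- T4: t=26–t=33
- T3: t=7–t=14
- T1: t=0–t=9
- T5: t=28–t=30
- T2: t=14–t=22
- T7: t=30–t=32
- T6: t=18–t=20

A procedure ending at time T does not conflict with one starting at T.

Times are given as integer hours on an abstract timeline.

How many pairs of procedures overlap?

4

Two intervals overlap when each starts before the other ends.
Sorted by start: T1, T3, T2, T6, T4, T5, T7.
T3 starts before T1 ends → T1 and T3 overlap.
T2 starts after T1 ends — done with T1.
T2 starts exactly when T3 ends (back-to-back, no overlap) — done with T3.
T6 starts before T2 ends → T2 and T6 overlap.
T4 starts after T2 ends — done with T2.
T4 starts after T6 ends — done with T6.
T5 starts before T4 ends → T4 and T5 overlap.
T7 starts before T4 ends → T4 and T7 overlap.
T7 starts exactly when T5 ends (back-to-back, no overlap).
Overlapping pairs: T1 & T3, T2 & T6, T4 & T5, T4 & T7 — 4 in total.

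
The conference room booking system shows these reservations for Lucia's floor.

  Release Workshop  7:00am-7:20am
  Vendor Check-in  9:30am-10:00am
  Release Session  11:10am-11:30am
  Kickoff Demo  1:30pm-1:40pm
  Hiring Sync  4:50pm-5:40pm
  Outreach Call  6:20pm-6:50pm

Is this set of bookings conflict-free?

Sorted by start: Release Workshop, Vendor Check-in, Release Session, Kickoff Demo, Hiring Sync, Outreach Call.
Vendor Check-in starts after Release Workshop ends, so Release Workshop has no further overlaps.
Release Session starts after Vendor Check-in ends, so Vendor Check-in has no further overlaps.
Kickoff Demo starts after Release Session ends, so Release Session has no further overlaps.
Hiring Sync starts after Kickoff Demo ends, so Kickoff Demo has no further overlaps.
Outreach Call starts after Hiring Sync ends.
Every pair is clear; the schedule has no overlaps.

Yes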